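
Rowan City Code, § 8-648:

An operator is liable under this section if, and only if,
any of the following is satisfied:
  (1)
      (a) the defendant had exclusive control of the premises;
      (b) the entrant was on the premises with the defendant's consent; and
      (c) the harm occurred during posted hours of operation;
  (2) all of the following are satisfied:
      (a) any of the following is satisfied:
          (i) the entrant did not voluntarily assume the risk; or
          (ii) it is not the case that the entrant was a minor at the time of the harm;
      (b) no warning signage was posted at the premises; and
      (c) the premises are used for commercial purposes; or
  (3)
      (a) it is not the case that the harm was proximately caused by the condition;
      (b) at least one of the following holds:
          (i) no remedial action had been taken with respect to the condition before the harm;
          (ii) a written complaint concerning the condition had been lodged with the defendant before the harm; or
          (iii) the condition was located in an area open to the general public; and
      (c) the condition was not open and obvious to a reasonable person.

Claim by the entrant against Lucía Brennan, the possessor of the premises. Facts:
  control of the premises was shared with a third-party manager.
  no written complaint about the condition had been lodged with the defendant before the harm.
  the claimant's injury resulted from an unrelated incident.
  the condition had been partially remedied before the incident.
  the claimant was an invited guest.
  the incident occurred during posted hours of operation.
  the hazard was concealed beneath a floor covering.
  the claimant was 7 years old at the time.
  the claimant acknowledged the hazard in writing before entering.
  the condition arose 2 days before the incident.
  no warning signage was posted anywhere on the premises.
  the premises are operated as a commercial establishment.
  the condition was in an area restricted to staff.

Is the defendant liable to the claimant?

No — not liable.

(a) exclusive control — not satisfied.
(b) consent to enter — holds.
(c) during posted hours — holds.
(1) = F AND T AND T = false.
(i) no assumed risk — not met.
(ii) not (entrant a minor) — not satisfied.
(a) = F OR F = false.
(b) no signage posted — satisfied.
(c) commercial use — met.
(2): F AND T AND T → false.
(a) not (proximate cause) — met.
(i) no remedial action — not met.
(ii) complaint lodged — fails.
(iii) public area — not satisfied.
(b) = F OR F OR F = false.
(c) not open/obvious — satisfied.
(3) = T AND F AND T = false.
Overall = F OR F OR F = false.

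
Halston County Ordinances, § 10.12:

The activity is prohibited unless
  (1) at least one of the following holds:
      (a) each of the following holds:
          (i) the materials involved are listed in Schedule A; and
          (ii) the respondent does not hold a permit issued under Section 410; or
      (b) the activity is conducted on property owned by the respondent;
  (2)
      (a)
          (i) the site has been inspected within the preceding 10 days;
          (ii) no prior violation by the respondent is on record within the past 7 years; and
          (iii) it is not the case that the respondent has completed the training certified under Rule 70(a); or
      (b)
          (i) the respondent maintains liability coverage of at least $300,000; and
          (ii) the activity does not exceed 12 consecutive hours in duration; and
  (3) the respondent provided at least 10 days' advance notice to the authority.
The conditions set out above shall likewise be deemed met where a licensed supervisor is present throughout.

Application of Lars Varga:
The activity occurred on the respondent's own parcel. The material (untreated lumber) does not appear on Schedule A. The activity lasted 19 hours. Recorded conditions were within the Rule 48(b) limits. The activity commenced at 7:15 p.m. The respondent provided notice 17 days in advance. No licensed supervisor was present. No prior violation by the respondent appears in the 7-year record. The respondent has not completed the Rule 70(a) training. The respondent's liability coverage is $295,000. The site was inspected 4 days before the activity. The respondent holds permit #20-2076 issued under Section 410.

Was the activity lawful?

(i) Schedule A material — not met.
(ii) not (holds permit) — not met.
So (a) is not satisfied (F AND F).
(b) own property — holds.
(1) = F OR T = true.
(i) site inspected — satisfied.
(ii) no prior violation — satisfied.
(iii) not (training certified) — met.
(a) = T AND T AND T = true.
(i) coverage ≥ $300,000 — fails.
(ii) ≤ 12 hrs duration — not met.
So (b) is not satisfied (F AND F).
(2): T OR F → true.
(3) ≥10 days' notice — holds.
Overall = T AND T AND T = true.
Exception (supervisor present) — not satisfied.
Result: main true OR exception false → true.

Yes — lawful.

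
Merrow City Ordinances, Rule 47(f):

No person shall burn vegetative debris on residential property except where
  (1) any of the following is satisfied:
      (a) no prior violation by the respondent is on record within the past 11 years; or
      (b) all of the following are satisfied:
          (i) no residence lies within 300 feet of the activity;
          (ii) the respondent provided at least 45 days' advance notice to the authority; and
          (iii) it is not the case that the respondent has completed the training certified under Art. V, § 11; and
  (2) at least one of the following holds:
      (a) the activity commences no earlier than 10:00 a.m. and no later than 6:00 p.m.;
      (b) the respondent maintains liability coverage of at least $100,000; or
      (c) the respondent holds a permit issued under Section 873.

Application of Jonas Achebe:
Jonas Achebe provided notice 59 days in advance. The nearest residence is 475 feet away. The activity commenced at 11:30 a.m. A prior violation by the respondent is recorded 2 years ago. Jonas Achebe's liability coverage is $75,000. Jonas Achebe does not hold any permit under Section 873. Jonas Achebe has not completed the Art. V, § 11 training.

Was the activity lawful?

(a) no prior violation — not satisfied.
(i) no residence in 300 ft — met.
(ii) ≥45 days' notice — satisfied.
(iii) not (training certified) — holds.
(b) = T AND T AND T = true.
(1) = F OR T = true.
(a) start within hours — holds.
(b) coverage ≥ $100,000 — not satisfied.
(c) holds permit — not satisfied.
So (2) is satisfied (T OR F OR F).
Overall = T AND T = true.

Yes — lawful.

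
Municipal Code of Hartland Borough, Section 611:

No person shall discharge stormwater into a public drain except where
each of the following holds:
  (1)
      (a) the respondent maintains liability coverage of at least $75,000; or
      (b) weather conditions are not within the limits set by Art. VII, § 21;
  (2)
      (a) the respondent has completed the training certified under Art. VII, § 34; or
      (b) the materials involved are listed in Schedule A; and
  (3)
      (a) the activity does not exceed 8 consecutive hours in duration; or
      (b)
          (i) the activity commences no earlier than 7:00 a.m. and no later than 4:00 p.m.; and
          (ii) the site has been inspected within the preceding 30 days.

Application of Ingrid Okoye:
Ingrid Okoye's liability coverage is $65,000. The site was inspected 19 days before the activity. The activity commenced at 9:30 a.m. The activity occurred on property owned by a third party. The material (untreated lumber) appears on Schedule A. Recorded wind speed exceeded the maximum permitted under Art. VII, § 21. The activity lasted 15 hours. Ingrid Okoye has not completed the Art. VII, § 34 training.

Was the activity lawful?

Yes — lawful.

(a) coverage ≥ $75,000 — not satisfied.
(b) not (weather ok) — met.
(1) = F OR T = true.
(a) training certified — not satisfied.
(b) Schedule A material — met.
(2) = F OR T = true.
(a) ≤ 8 hrs duration — fails.
(i) start within hours — met.
(ii) site inspected — met.
So (b) is satisfied (T AND T).
(3): F OR T → true.
Overall: T AND T AND T → true.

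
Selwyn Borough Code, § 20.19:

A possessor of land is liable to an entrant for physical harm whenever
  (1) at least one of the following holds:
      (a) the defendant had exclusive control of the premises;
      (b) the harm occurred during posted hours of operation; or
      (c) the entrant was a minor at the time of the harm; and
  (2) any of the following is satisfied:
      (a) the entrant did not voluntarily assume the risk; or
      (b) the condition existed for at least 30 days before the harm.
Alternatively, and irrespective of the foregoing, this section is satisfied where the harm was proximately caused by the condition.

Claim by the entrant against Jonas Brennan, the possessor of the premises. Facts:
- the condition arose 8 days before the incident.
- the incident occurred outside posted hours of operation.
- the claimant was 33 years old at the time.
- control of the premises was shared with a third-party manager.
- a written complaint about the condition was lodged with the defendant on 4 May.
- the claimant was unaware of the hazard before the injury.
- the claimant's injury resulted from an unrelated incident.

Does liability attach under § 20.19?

(a) exclusive control — fails.
(b) during posted hours — fails.
(c) entrant a minor — fails.
(1): F OR F OR F → false.
(a) no assumed risk — satisfied.
(b) condition ≥30 days old — not satisfied.
(2) = T OR F = true.
Overall: F AND T → false.
Exception (proximate cause) — not satisfied.
Result: main false OR exception false → false.

No — not liable.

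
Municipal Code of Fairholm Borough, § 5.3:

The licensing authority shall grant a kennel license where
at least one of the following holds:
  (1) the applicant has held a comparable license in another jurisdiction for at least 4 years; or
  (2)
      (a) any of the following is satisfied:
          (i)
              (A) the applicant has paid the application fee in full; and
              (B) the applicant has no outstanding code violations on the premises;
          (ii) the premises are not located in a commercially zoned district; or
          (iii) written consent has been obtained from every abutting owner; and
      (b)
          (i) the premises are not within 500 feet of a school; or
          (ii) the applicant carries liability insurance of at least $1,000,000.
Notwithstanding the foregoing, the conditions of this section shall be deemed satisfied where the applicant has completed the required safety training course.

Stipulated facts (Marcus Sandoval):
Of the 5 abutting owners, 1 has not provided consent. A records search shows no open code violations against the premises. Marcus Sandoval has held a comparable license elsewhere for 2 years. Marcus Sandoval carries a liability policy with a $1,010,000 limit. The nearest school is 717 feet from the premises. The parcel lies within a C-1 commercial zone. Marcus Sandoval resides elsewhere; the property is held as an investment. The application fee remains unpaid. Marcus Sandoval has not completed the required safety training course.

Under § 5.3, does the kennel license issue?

(1) prior license ≥ 4 yr — not met.
(A) fee paid — fails.
(B) no code violations — satisfied.
(i): F AND T → false.
(ii) not (commercially zoned) — fails.
(iii) all abutters consent — not satisfied.
So (a) is not satisfied (F OR F OR F).
(i) ≥500 ft from school — holds.
(ii) insurance ≥ $1,000,000 — met.
(b) = T OR T = true.
(2): F AND T → false.
So Overall is not satisfied (F OR F).
Exception (safety training) — not satisfied.
Result: main false OR exception false → false.

No — denied.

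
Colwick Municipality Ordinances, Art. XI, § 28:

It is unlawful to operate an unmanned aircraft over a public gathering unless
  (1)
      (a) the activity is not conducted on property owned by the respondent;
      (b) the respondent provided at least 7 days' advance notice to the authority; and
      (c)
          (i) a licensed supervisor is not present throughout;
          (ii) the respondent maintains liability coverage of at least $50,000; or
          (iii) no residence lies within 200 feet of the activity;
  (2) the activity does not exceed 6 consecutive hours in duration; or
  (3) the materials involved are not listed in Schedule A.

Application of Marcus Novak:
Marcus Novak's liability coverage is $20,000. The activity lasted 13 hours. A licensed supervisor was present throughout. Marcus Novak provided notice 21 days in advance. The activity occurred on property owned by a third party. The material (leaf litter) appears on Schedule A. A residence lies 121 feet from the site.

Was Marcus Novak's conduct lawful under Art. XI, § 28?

No — unlawful.

(a) not (own property) — met.
(b) ≥7 days' notice — holds.
(i) not (supervisor present) — not met.
(ii) coverage ≥ $50,000 — not satisfied.
(iii) no residence in 200 ft — fails.
(c) = F OR F OR F = false.
(1): T AND T AND F → false.
(2) ≤ 6 hrs duration — fails.
(3) not (Schedule A material) — fails.
Overall: F OR F OR F → false.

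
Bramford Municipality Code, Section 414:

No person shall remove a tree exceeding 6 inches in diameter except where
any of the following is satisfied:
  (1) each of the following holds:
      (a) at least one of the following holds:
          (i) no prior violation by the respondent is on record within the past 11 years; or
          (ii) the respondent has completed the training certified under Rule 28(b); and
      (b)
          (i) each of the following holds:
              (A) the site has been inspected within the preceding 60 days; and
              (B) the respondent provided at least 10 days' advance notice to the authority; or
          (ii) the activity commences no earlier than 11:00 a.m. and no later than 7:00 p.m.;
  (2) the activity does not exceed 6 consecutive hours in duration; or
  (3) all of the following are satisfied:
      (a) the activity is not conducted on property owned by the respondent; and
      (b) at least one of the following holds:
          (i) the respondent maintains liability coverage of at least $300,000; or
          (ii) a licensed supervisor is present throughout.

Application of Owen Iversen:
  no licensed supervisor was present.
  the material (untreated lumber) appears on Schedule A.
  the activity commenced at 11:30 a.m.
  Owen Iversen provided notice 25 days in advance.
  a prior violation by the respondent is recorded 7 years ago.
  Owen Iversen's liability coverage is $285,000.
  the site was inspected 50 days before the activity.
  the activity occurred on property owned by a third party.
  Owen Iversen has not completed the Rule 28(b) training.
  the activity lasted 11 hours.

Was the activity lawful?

(i) no prior violation — not met.
(ii) training certified — not satisfied.
(a): F OR F → false.
(A) site inspected — holds.
(B) ≥10 days' notice — holds.
(i) = T AND T = true.
(ii) start within hours — met.
(b) = T OR T = true.
So (1) is not satisfied (F AND T).
(2) ≤ 6 hrs duration — not met.
(a) not (own property) — satisfied.
(i) coverage ≥ $300,000 — fails.
(ii) supervisor present — not met.
So (b) is not satisfied (F OR F).
So (3) is not satisfied (T AND F).
Overall = F OR F OR F = false.

No — unlawful.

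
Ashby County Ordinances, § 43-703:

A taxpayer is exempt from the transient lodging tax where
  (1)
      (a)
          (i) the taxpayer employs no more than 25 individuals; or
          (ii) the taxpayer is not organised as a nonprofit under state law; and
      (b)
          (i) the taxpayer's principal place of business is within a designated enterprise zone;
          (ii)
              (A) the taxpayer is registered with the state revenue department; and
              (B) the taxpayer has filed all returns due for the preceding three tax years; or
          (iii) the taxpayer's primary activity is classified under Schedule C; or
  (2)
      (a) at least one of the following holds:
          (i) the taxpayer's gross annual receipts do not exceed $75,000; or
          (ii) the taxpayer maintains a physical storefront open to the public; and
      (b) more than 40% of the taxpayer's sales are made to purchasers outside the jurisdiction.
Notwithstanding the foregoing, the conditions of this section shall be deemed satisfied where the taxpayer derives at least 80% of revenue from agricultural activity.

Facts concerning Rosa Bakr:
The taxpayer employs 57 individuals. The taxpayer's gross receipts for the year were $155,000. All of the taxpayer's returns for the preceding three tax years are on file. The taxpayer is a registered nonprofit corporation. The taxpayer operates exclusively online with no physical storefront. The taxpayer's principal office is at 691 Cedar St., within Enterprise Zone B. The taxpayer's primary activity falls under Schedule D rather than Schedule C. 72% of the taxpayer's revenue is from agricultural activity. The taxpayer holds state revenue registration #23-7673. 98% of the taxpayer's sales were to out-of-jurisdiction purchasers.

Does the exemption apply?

(i) ≤ 25 employees — not satisfied.
(ii) not (nonprofit) — fails.
So (a) is not satisfied (F OR F).
(i) in enterprise zone — met.
(A) state-registered — holds.
(B) returns current — holds.
(ii) = T AND T = true.
(iii) Schedule C activity — not met.
(b): T OR T OR F → true.
(1) = F AND T = false.
(i) receipts ≤ $75,000 — fails.
(ii) has storefront — not met.
(a) = F OR F = false.
(b) >40% out-of-jur. sales — satisfied.
(2) = F AND T = false.
Overall = F OR F = false.
Exception (≥80% agricultural) — not satisfied.
Result: main false OR exception false → false.

No — not exempt.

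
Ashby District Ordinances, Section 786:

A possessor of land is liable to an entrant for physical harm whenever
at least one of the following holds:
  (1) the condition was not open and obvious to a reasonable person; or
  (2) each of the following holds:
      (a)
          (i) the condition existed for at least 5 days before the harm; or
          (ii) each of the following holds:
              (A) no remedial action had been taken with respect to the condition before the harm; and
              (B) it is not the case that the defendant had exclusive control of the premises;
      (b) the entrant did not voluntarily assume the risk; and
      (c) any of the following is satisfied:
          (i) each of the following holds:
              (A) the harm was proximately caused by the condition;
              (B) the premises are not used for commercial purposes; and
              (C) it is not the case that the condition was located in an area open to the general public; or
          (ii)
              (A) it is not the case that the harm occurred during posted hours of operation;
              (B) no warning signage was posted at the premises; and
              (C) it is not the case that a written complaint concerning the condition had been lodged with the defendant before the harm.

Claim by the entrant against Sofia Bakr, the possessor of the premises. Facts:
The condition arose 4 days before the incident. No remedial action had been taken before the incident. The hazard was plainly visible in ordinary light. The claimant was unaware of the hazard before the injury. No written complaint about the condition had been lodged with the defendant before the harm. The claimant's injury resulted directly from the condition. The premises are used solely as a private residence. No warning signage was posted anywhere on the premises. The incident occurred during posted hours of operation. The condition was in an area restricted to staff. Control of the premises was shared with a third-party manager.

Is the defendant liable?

(1) not open/obvious — fails.
(i) condition ≥5 days old — not met.
(A) no remedial action — met.
(B) not (exclusive control) — satisfied.
So (ii) is satisfied (T AND T).
So (a) is satisfied (F OR T).
(b) no assumed risk — satisfied.
(A) proximate cause — satisfied.
(B) not (commercial use) — met.
(C) not (public area) — met.
(i): T AND T AND T → true.
(A) not (during posted hours) — not met.
(B) no signage posted — met.
(C) not (complaint lodged) — met.
(ii) = F AND T AND T = false.
(c) = T OR F = true.
(2): T AND T AND T → true.
Overall: F OR T → true.

Yes — liable.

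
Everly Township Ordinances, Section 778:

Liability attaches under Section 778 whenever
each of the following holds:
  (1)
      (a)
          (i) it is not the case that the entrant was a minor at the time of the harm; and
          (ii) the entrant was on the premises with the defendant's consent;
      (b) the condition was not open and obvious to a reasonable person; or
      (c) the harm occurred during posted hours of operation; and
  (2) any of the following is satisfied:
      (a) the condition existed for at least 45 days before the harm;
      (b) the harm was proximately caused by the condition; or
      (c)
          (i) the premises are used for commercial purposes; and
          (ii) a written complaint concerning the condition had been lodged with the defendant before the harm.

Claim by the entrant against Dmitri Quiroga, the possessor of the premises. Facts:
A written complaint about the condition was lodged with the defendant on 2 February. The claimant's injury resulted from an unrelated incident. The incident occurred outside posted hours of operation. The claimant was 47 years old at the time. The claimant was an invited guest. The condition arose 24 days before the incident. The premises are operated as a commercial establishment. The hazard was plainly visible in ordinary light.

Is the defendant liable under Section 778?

(i) not (entrant a minor) — satisfied.
(ii) consent to enter — holds.
So (a) is satisfied (T AND T).
(b) not open/obvious — not met.
(c) during posted hours — not satisfied.
(1) = T OR F OR F = true.
(a) condition ≥45 days old — fails.
(b) proximate cause — fails.
(i) commercial use — met.
(ii) complaint lodged — holds.
So (c) is satisfied (T AND T).
So (2) is satisfied (F OR F OR T).
Overall = T AND T = true.

Yes — liable.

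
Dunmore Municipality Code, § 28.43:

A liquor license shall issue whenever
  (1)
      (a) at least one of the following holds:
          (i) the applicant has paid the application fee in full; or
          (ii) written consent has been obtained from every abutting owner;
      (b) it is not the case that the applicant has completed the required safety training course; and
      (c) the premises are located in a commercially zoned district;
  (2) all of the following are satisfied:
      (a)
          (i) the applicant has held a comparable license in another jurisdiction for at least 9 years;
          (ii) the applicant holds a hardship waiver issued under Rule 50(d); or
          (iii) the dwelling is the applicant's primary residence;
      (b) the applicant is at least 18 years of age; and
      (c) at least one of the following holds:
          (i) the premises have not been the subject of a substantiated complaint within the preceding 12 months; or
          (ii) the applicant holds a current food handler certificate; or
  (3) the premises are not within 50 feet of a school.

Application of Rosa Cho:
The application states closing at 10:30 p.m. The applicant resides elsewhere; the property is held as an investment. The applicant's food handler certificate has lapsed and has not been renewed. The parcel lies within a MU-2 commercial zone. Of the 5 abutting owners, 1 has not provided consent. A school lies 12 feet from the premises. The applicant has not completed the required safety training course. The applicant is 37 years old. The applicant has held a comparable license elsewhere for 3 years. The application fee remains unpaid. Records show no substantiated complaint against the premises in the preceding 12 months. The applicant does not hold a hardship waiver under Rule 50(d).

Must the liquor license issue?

(i) fee paid — fails.
(ii) all abutters consent — fails.
(a) = F OR F = false.
(b) not (safety training) — satisfied.
(c) commercially zoned — holds.
So (1) is not satisfied (F AND T AND T).
(i) prior license ≥ 9 yr — not satisfied.
(ii) hardship waiver — not satisfied.
(iii) primary residence — not met.
So (a) is not satisfied (F OR F OR F).
(b) age ≥ 18 — holds.
(i) no complaint in 12 mo. — satisfied.
(ii) food handler cert. — not met.
So (c) is satisfied (T OR F).
(2) = F AND T AND T = false.
(3) ≥50 ft from school — not met.
So Overall is not satisfied (F OR F OR F).

No — denied.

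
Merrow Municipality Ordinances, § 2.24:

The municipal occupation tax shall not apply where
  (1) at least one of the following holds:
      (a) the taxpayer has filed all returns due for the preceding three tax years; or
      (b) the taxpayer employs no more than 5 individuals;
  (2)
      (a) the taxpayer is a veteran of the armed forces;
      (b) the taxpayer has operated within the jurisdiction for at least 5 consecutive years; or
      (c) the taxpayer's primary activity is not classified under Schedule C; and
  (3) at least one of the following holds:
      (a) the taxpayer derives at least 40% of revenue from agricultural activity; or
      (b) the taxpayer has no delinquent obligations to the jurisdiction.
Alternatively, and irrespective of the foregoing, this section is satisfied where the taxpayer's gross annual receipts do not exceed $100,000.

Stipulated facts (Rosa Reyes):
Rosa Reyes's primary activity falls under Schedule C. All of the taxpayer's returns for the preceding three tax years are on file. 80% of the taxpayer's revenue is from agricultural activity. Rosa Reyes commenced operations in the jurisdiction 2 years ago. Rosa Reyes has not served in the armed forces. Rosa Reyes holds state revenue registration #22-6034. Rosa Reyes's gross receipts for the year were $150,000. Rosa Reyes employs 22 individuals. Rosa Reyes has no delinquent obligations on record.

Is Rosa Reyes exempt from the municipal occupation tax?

No — not exempt.

(a) returns current — holds.
(b) ≤ 5 employees — fails.
So (1) is satisfied (T OR F).
(a) veteran — not met.
(b) ≥ 5 yrs in jurisdiction — not satisfied.
(c) not (Schedule C activity) — fails.
(2): F OR F OR F → false.
(a) ≥40% agricultural — met.
(b) no delinquency — met.
(3) = T OR T = true.
Overall: T AND F AND T → false.
Exception (receipts ≤ $100,000) — not satisfied.
Result: main false OR exception false → false.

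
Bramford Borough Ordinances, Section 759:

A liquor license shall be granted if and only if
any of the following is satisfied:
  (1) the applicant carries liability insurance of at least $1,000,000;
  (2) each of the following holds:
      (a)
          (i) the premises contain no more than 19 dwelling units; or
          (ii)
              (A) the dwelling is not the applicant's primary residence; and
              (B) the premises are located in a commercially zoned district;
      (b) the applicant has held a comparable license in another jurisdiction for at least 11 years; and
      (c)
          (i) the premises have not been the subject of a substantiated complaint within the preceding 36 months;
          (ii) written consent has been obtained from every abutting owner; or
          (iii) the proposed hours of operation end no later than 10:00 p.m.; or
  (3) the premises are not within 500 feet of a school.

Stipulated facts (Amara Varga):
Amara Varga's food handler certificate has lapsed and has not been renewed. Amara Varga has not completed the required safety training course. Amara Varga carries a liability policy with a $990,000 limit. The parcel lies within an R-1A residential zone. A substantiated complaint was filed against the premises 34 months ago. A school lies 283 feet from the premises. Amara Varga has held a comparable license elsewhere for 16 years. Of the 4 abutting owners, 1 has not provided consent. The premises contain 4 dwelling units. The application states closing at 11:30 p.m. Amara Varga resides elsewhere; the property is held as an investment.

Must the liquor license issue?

No — denied.

(1) insurance ≥ $1,000,000 — not satisfied.
(i) ≤ 19 units — met.
(A) not (primary residence) — met.
(B) commercially zoned — not satisfied.
(ii): T AND F → false.
(a): T OR F → true.
(b) prior license ≥ 11 yr — met.
(i) no complaint in 36 mo. — not satisfied.
(ii) all abutters consent — fails.
(iii) closes by 10 p.m. — not met.
(c) = F OR F OR F = false.
(2): T AND T AND F → false.
(3) ≥500 ft from school — not met.
So Overall is not satisfied (F OR F OR F).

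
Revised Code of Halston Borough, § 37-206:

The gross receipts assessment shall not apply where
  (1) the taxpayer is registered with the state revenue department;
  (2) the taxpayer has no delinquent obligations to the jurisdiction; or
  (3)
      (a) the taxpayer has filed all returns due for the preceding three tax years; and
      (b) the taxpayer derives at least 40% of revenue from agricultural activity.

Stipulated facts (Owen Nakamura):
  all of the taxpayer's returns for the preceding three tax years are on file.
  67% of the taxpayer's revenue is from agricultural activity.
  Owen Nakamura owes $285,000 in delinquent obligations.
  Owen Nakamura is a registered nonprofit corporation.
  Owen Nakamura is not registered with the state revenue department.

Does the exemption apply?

Yes — exempt.

(1) state-registered — not satisfied.
(2) no delinquency — not met.
(a) returns current — holds.
(b) ≥40% agricultural — met.
(3): T AND T → true.
So Overall is satisfied (F OR F OR T).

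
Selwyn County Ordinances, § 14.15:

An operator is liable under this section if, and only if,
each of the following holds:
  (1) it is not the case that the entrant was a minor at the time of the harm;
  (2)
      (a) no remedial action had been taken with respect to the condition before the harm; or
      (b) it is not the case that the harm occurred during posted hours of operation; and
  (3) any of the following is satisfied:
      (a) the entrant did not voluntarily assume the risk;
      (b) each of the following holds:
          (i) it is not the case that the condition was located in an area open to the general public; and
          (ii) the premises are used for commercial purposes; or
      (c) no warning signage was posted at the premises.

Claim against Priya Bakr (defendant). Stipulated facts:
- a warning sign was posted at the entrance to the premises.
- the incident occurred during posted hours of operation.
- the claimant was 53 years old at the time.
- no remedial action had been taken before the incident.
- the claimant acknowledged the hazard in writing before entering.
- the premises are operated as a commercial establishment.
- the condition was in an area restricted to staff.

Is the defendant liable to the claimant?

Yes — liable.

(1) not (entrant a minor) — holds.
(a) no remedial action — holds.
(b) not (during posted hours) — fails.
So (2) is satisfied (T OR F).
(a) no assumed risk — not satisfied.
(i) not (public area) — met.
(ii) commercial use — met.
(b): T AND T → true.
(c) no signage posted — fails.
(3): F OR T OR F → true.
Overall: T AND T AND T → true.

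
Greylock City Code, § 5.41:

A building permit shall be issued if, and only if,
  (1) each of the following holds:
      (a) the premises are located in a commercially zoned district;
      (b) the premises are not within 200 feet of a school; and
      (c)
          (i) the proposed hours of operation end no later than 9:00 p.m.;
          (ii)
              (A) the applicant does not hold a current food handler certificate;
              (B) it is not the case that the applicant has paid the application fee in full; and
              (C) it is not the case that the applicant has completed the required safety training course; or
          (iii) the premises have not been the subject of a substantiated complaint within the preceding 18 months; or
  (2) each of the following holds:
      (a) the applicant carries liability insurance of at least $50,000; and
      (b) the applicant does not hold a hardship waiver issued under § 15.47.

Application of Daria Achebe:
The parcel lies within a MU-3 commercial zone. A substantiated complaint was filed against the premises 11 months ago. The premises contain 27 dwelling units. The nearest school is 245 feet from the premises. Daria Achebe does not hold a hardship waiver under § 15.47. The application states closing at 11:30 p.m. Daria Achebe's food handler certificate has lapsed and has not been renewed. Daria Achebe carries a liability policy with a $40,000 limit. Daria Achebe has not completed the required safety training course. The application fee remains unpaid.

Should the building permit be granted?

(a) commercially zoned — holds.
(b) ≥200 ft from school — met.
(i) closes by 9 p.m. — not met.
(A) not (food handler cert.) — met.
(B) not (fee paid) — met.
(C) not (safety training) — holds.
(ii): T AND T AND T → true.
(iii) no complaint in 18 mo. — not met.
(c): F OR T OR F → true.
(1): T AND T AND T → true.
(a) insurance ≥ $50,000 — not satisfied.
(b) not (hardship waiver) — satisfied.
So (2) is not satisfied (F AND T).
Overall = T OR F = true.

Yes — granted.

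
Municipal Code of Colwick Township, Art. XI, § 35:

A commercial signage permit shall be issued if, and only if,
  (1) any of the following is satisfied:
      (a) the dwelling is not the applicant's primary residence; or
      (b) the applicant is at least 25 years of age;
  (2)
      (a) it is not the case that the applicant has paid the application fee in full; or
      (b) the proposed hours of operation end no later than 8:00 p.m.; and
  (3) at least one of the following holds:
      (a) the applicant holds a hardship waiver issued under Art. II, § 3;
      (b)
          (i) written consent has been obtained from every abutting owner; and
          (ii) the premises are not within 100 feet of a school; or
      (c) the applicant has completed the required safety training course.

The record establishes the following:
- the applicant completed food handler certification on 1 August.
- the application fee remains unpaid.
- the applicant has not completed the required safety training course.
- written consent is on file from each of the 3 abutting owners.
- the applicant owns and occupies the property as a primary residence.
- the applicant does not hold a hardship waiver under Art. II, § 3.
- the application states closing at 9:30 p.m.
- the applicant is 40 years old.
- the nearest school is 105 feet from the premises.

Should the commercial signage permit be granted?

Yes — granted.

(a) not (primary residence) — fails.
(b) age ≥ 25 — satisfied.
(1): F OR T → true.
(a) not (fee paid) — met.
(b) closes by 8 p.m. — not satisfied.
(2) = T OR F = true.
(a) hardship waiver — fails.
(i) all abutters consent — satisfied.
(ii) ≥100 ft from school — holds.
(b) = T AND T = true.
(c) safety training — not satisfied.
(3): F OR T OR F → true.
Overall = T AND T AND T = true.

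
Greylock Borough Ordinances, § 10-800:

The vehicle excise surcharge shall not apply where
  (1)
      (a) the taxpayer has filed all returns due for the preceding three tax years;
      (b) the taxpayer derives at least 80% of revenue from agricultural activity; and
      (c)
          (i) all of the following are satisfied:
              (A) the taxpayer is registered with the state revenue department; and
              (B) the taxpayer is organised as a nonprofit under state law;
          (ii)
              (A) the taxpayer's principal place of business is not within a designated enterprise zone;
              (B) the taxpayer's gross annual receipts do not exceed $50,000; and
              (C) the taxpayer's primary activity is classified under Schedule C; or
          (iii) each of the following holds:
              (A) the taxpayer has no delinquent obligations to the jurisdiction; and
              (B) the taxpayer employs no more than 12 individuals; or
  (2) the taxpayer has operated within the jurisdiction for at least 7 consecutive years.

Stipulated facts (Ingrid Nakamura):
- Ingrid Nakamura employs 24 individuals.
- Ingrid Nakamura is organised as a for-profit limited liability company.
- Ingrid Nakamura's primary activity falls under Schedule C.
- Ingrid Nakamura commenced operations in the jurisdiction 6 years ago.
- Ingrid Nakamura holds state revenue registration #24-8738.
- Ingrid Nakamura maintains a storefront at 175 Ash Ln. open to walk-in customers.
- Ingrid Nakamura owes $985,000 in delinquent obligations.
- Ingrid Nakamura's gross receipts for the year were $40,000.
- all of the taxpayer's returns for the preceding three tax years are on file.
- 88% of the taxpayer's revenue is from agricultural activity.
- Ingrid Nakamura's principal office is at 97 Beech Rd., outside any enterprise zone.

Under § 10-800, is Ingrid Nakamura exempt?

(a) returns current — met.
(b) ≥80% agricultural — met.
(A) state-registered — satisfied.
(B) nonprofit — not satisfied.
(i) = T AND F = false.
(A) not (in enterprise zone) — satisfied.
(B) receipts ≤ $50,000 — holds.
(C) Schedule C activity — met.
(ii): T AND T AND T → true.
(A) no delinquency — not met.
(B) ≤ 12 employees — not satisfied.
(iii) = F AND F = false.
(c) = F OR T OR F = true.
(1): T AND T AND T → true.
(2) ≥ 7 yrs in jurisdiction — not met.
Overall: T OR F → true.

Yes — exempt.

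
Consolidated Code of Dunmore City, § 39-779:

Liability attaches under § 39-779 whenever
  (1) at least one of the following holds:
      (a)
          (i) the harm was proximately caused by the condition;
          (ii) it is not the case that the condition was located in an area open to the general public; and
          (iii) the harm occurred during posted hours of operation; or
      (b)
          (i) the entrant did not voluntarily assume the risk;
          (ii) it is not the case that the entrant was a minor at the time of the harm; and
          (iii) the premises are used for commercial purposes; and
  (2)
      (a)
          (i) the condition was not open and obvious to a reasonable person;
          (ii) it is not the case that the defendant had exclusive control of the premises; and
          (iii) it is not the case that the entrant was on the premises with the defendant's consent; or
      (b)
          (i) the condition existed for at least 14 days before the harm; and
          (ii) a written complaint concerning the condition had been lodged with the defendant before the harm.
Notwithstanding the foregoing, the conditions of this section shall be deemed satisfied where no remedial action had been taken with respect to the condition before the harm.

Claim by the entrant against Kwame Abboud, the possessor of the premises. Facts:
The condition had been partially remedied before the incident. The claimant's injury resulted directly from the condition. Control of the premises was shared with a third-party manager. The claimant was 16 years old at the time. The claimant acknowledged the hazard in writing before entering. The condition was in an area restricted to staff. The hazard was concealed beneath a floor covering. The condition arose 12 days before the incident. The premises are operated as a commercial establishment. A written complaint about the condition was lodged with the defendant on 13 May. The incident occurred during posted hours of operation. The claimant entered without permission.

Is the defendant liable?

(i) proximate cause — met.
(ii) not (public area) — satisfied.
(iii) during posted hours — satisfied.
(a) = T AND T AND T = true.
(i) no assumed risk — not met.
(ii) not (entrant a minor) — not met.
(iii) commercial use — holds.
So (b) is not satisfied (F AND F AND T).
(1) = T OR F = true.
(i) not open/obvious — met.
(ii) not (exclusive control) — met.
(iii) not (consent to enter) — holds.
(a): T AND T AND T → true.
(i) condition ≥14 days old — not satisfied.
(ii) complaint lodged — satisfied.
So (b) is not satisfied (F AND T).
(2) = T OR F = true.
Overall = T AND T = true.
Exception (no remedial action) — not satisfied.
Result: main true OR exception false → true.

Yes — liable.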